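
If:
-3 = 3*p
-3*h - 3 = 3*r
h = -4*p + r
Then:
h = 3/2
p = -1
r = -5/2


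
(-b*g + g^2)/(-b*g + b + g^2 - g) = g/(g - 1)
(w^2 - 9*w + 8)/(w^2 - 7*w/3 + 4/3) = 3*(w - 8)/(3*w - 4)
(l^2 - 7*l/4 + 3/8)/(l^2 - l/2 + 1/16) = 2*(2*l - 3)/(4*l - 1)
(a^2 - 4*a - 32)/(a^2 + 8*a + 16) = (a - 8)/(a + 4)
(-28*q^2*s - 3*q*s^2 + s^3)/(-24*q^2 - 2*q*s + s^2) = s*(7*q - s)/(6*q - s)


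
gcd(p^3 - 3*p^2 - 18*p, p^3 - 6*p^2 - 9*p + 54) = p^2 - 3*p - 18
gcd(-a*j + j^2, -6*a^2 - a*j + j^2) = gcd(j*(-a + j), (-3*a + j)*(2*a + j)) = 1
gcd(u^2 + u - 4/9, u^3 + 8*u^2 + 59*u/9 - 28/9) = u^2 + u - 4/9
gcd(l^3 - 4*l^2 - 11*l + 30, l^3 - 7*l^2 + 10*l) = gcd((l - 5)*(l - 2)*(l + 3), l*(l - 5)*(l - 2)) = l^2 - 7*l + 10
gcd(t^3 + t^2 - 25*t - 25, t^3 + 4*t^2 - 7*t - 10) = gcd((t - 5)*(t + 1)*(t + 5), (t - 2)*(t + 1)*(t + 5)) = t^2 + 6*t + 5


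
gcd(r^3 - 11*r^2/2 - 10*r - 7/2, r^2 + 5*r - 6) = 1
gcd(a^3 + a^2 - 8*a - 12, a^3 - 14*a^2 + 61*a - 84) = a - 3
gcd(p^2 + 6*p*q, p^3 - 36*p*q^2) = p^2 + 6*p*q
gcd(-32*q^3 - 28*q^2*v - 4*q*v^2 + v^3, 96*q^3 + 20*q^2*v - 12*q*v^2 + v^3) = 16*q^2 + 6*q*v - v^2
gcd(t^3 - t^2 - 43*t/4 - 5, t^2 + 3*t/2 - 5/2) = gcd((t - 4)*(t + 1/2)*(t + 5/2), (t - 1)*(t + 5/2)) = t + 5/2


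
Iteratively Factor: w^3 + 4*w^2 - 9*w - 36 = (w + 3)*(w^2 + w - 12) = (w - 3)*(w + 3)*(w + 4)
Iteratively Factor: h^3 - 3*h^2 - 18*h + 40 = (h - 5)*(h^2 + 2*h - 8) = (h - 5)*(h + 4)*(h - 2)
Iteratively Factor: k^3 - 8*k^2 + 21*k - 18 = (k - 3)*(k^2 - 5*k + 6) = (k - 3)*(k - 2)*(k - 3)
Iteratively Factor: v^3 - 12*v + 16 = (v - 2)*(v^2 + 2*v - 8) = (v - 2)*(v + 4)*(v - 2)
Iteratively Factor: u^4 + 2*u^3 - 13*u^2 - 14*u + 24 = (u + 2)*(u^3 - 13*u + 12) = (u - 3)*(u + 2)*(u^2 + 3*u - 4) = (u - 3)*(u - 1)*(u + 2)*(u + 4)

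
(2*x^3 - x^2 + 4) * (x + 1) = 2*x^4 + x^3 - x^2 + 4*x + 4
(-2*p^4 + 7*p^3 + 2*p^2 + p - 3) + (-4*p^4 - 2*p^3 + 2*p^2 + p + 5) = -6*p^4 + 5*p^3 + 4*p^2 + 2*p + 2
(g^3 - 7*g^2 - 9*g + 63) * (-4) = -4*g^3 + 28*g^2 + 36*g - 252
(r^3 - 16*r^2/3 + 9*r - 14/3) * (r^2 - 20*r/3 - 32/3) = r^5 - 12*r^4 + 305*r^3/9 - 70*r^2/9 - 584*r/9 + 448/9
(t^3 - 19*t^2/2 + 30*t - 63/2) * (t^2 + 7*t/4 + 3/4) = t^5 - 31*t^4/4 + 113*t^3/8 + 111*t^2/8 - 261*t/8 - 189/8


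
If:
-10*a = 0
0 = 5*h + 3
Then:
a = 0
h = -3/5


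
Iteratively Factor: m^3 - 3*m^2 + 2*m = (m - 1)*(m^2 - 2*m) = m*(m - 1)*(m - 2)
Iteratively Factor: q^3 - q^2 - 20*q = (q)*(q^2 - q - 20) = q*(q + 4)*(q - 5)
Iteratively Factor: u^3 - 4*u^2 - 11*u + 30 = (u - 2)*(u^2 - 2*u - 15) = (u - 2)*(u + 3)*(u - 5)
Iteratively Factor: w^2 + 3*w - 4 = (w - 1)*(w + 4)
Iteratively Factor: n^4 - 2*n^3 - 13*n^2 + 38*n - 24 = (n + 4)*(n^3 - 6*n^2 + 11*n - 6) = (n - 3)*(n + 4)*(n^2 - 3*n + 2) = (n - 3)*(n - 1)*(n + 4)*(n - 2)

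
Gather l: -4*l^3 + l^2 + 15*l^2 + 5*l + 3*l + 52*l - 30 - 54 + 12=-4*l^3 + 16*l^2 + 60*l - 72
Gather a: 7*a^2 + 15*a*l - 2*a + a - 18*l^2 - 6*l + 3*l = 7*a^2 + a*(15*l - 1) - 18*l^2 - 3*l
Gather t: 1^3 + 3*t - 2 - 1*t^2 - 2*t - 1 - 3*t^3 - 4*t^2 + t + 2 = -3*t^3 - 5*t^2 + 2*t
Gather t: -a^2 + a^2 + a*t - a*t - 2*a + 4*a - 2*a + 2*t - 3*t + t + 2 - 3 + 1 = 0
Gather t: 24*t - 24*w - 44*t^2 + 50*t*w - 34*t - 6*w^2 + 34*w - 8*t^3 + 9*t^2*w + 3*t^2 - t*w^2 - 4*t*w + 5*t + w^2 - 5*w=-8*t^3 + t^2*(9*w - 41) + t*(-w^2 + 46*w - 5) - 5*w^2 + 5*w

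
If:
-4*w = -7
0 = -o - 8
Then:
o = -8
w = 7/4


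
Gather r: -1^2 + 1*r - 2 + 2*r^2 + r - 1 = 2*r^2 + 2*r - 4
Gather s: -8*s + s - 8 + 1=-7*s - 7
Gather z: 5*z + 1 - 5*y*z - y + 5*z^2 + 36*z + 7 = -y + 5*z^2 + z*(41 - 5*y) + 8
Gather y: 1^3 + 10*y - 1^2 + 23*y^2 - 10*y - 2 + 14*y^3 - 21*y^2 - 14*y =14*y^3 + 2*y^2 - 14*y - 2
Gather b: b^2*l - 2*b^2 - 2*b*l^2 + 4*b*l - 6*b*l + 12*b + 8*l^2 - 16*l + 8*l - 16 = b^2*(l - 2) + b*(-2*l^2 - 2*l + 12) + 8*l^2 - 8*l - 16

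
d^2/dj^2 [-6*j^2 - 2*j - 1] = -12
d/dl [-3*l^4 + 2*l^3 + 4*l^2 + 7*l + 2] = -12*l^3 + 6*l^2 + 8*l + 7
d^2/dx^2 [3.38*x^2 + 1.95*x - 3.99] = 6.76000000000000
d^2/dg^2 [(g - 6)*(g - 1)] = 2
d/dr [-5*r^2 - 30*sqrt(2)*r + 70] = -10*r - 30*sqrt(2)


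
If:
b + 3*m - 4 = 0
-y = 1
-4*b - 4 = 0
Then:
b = -1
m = 5/3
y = -1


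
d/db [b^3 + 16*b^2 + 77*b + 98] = 3*b^2 + 32*b + 77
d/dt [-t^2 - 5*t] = -2*t - 5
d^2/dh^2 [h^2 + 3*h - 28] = 2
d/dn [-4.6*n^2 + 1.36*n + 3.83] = 1.36 - 9.2*n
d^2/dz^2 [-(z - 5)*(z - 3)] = -2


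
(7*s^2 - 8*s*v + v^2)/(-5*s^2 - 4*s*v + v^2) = (-7*s^2 + 8*s*v - v^2)/(5*s^2 + 4*s*v - v^2)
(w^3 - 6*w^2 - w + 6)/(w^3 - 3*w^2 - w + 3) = (w - 6)/(w - 3)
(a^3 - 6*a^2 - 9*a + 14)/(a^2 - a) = a - 5 - 14/a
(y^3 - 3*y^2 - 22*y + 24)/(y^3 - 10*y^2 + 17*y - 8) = (y^2 - 2*y - 24)/(y^2 - 9*y + 8)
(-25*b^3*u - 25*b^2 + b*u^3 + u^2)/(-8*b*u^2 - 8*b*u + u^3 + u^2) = (25*b^3*u + 25*b^2 - b*u^3 - u^2)/(u*(8*b*u + 8*b - u^2 - u))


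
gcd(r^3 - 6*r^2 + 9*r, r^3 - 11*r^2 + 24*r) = r^2 - 3*r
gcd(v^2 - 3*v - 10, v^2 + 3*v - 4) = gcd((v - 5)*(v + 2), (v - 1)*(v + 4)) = 1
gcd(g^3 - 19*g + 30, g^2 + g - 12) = g - 3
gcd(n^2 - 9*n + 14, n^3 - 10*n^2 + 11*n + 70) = n - 7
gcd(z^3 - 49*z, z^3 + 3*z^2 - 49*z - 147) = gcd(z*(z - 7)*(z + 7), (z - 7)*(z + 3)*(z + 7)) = z^2 - 49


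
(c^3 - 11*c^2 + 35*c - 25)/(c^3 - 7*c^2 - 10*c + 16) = (c^2 - 10*c + 25)/(c^2 - 6*c - 16)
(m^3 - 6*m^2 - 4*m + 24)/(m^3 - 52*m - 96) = (m^2 - 8*m + 12)/(m^2 - 2*m - 48)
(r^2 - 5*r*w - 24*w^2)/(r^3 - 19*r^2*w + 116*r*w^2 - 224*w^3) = (r + 3*w)/(r^2 - 11*r*w + 28*w^2)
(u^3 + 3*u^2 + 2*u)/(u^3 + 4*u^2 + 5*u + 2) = u/(u + 1)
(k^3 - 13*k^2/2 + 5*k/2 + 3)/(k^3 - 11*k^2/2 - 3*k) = (k - 1)/k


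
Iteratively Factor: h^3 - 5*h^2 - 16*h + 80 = (h - 5)*(h^2 - 16) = (h - 5)*(h - 4)*(h + 4)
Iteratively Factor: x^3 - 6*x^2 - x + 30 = (x - 3)*(x^2 - 3*x - 10) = (x - 5)*(x - 3)*(x + 2)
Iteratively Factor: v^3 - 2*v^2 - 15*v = (v + 3)*(v^2 - 5*v) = v*(v + 3)*(v - 5)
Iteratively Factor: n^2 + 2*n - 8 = (n + 4)*(n - 2)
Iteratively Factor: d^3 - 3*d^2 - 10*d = (d + 2)*(d^2 - 5*d) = d*(d + 2)*(d - 5)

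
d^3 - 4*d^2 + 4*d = d*(d - 2)^2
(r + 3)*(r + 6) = r^2 + 9*r + 18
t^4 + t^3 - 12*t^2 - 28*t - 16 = (t - 4)*(t + 1)*(t + 2)^2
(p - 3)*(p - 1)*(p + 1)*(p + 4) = p^4 + p^3 - 13*p^2 - p + 12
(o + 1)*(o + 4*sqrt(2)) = o^2 + o + 4*sqrt(2)*o + 4*sqrt(2)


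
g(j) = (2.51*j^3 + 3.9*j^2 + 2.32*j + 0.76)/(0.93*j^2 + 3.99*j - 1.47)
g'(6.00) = 2.35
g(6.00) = 12.46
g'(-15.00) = 2.34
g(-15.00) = -51.56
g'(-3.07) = -12.92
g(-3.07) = 8.52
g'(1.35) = 1.19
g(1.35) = 3.06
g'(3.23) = 2.03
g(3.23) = 6.32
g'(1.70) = 1.50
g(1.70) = 3.54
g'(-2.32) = -4.48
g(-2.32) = 2.62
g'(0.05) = -4.40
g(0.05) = -0.70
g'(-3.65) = -36.76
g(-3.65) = 21.35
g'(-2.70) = -7.53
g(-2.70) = 4.85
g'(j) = (-1.86*j - 3.99)*(2.51*j^3 + 3.9*j^2 + 2.32*j + 0.76)/(0.93*j^2 + 3.99*j - 1.47)^2 + (7.53*j^2 + 7.8*j + 2.32)/(0.93*j^2 + 3.99*j - 1.47) = (2.3343*j^4 + 20.0298*j^3 + 2.3343*j^2 - 12.8796*j - 6.4428)/(0.8649*j^4 + 7.4214*j^3 + 13.1859*j^2 - 11.7306*j + 2.1609)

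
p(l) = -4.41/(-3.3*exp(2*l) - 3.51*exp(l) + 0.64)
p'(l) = -4.41*(6.6*exp(2*l) + 3.51*exp(l))/(-3.3*exp(2*l) - 3.51*exp(l) + 0.64)^2 = (-29.106*exp(l) - 15.4791)*exp(l)/(3.3*exp(2*l) + 3.51*exp(l) - 0.64)^2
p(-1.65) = 28.30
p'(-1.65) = -166.67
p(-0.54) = 1.75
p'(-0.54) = -2.96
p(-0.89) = 3.25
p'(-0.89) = -6.11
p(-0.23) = 1.04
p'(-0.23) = -1.71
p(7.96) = 0.00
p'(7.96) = -0.00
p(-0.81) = 2.80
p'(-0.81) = -5.10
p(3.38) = 0.00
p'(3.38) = -0.00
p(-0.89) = 3.25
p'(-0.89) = -6.11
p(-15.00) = -6.89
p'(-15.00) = 0.00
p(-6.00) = -6.99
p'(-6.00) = -0.10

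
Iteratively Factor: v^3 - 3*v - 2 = (v + 1)*(v^2 - v - 2) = (v - 2)*(v + 1)*(v + 1)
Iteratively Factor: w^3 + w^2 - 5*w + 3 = (w - 1)*(w^2 + 2*w - 3) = (w - 1)*(w + 3)*(w - 1)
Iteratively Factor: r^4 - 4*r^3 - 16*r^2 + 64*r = (r - 4)*(r^3 - 16*r) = r*(r - 4)*(r^2 - 16) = r*(r - 4)*(r + 4)*(r - 4)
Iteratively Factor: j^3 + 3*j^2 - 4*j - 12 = (j + 2)*(j^2 + j - 6) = (j - 2)*(j + 2)*(j + 3)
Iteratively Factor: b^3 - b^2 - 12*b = (b)*(b^2 - b - 12) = b*(b - 4)*(b + 3)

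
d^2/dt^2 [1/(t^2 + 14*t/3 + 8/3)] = 6*(-9*t^2 - 42*t + 4*(3*t + 7)^2 - 24)/(3*t^2 + 14*t + 8)^3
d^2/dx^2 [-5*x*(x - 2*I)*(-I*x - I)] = 30*I*x + 20 + 10*I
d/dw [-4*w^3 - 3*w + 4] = -12*w^2 - 3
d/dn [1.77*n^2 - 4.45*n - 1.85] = 3.54*n - 4.45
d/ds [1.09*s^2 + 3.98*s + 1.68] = 2.18*s + 3.98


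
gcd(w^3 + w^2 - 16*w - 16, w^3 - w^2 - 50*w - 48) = w + 1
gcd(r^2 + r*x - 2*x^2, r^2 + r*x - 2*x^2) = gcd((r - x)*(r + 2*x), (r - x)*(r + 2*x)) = -r^2 - r*x + 2*x^2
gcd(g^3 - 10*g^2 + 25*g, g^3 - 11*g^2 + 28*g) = g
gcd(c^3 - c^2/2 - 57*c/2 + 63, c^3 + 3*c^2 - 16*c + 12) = c + 6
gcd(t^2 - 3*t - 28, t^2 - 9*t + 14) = t - 7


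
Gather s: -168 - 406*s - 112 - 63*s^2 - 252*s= -63*s^2 - 658*s - 280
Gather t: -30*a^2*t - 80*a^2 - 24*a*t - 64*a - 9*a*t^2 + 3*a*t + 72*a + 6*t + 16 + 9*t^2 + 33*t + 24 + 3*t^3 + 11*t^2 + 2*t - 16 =-80*a^2 + 8*a + 3*t^3 + t^2*(20 - 9*a) + t*(-30*a^2 - 21*a + 41) + 24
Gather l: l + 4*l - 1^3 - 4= 5*l - 5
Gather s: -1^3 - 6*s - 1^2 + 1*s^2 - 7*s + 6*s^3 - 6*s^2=6*s^3 - 5*s^2 - 13*s - 2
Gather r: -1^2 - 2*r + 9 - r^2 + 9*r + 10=-r^2 + 7*r + 18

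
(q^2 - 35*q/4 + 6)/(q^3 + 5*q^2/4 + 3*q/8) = 2*(4*q^2 - 35*q + 24)/(q*(8*q^2 + 10*q + 3))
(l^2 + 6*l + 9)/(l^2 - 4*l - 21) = (l + 3)/(l - 7)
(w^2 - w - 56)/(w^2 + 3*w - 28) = (w - 8)/(w - 4)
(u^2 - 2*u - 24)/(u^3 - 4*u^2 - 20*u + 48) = 1/(u - 2)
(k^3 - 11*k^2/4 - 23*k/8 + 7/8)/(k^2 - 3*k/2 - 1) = (-8*k^3 + 22*k^2 + 23*k - 7)/(4*(-2*k^2 + 3*k + 2))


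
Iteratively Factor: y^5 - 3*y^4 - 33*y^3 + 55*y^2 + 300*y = (y + 4)*(y^4 - 7*y^3 - 5*y^2 + 75*y) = (y - 5)*(y + 4)*(y^3 - 2*y^2 - 15*y) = y*(y - 5)*(y + 4)*(y^2 - 2*y - 15) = y*(y - 5)*(y + 3)*(y + 4)*(y - 5)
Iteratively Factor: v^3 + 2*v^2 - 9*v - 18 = (v - 3)*(v^2 + 5*v + 6) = (v - 3)*(v + 2)*(v + 3)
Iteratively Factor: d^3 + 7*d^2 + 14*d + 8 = (d + 4)*(d^2 + 3*d + 2) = (d + 2)*(d + 4)*(d + 1)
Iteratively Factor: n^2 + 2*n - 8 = (n + 4)*(n - 2)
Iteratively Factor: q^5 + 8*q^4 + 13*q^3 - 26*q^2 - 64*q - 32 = (q + 1)*(q^4 + 7*q^3 + 6*q^2 - 32*q - 32) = (q + 1)*(q + 4)*(q^3 + 3*q^2 - 6*q - 8) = (q - 2)*(q + 1)*(q + 4)*(q^2 + 5*q + 4) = (q - 2)*(q + 1)*(q + 4)^2*(q + 1)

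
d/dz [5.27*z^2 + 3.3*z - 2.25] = 10.54*z + 3.3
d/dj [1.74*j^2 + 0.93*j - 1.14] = 3.48*j + 0.93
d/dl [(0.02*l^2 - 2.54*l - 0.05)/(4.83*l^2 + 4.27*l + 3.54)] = (12.3536*l^2 + 0.624600000000001*l - 8.7781)/(23.3289*l^4 + 41.2482*l^3 + 52.4293*l^2 + 30.2316*l + 12.5316)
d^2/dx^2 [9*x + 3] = 0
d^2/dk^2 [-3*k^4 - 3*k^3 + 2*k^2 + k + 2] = -36*k^2 - 18*k + 4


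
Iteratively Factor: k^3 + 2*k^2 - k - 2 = (k - 1)*(k^2 + 3*k + 2) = (k - 1)*(k + 2)*(k + 1)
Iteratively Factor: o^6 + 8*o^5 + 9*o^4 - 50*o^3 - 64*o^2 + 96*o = (o - 2)*(o^5 + 10*o^4 + 29*o^3 + 8*o^2 - 48*o) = (o - 2)*(o + 4)*(o^4 + 6*o^3 + 5*o^2 - 12*o) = (o - 2)*(o + 4)^2*(o^3 + 2*o^2 - 3*o) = (o - 2)*(o - 1)*(o + 4)^2*(o^2 + 3*o) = (o - 2)*(o - 1)*(o + 3)*(o + 4)^2*(o)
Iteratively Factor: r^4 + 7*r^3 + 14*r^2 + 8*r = (r + 1)*(r^3 + 6*r^2 + 8*r) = r*(r + 1)*(r^2 + 6*r + 8) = r*(r + 1)*(r + 2)*(r + 4)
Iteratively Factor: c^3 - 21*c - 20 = (c - 5)*(c^2 + 5*c + 4) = (c - 5)*(c + 1)*(c + 4)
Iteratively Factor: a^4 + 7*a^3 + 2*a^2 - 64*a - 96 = (a + 2)*(a^3 + 5*a^2 - 8*a - 48) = (a + 2)*(a + 4)*(a^2 + a - 12) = (a + 2)*(a + 4)^2*(a - 3)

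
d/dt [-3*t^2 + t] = 1 - 6*t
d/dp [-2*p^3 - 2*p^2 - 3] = 2*p*(-3*p - 2)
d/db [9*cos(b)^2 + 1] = -9*sin(2*b)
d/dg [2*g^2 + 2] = 4*g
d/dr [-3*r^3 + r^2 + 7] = r*(2 - 9*r)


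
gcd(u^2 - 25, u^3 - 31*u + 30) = u - 5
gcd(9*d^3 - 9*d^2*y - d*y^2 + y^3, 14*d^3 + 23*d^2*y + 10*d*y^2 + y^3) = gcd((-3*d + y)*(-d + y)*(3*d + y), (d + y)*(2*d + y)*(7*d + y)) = 1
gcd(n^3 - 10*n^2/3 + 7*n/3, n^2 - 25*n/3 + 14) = n - 7/3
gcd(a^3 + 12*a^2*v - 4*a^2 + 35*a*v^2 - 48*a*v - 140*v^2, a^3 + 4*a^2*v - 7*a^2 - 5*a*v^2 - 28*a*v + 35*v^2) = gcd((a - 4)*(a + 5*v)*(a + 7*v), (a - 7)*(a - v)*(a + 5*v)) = a + 5*v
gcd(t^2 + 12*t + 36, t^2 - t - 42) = t + 6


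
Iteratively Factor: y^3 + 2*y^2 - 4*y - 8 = (y + 2)*(y^2 - 4) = (y + 2)^2*(y - 2)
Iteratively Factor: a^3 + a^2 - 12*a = (a)*(a^2 + a - 12) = a*(a - 3)*(a + 4)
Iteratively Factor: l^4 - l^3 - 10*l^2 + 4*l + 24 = (l - 3)*(l^3 + 2*l^2 - 4*l - 8) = (l - 3)*(l + 2)*(l^2 - 4) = (l - 3)*(l - 2)*(l + 2)*(l + 2)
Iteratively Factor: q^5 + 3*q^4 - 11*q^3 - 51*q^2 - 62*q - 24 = (q + 1)*(q^4 + 2*q^3 - 13*q^2 - 38*q - 24) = (q - 4)*(q + 1)*(q^3 + 6*q^2 + 11*q + 6) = (q - 4)*(q + 1)*(q + 3)*(q^2 + 3*q + 2) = (q - 4)*(q + 1)^2*(q + 3)*(q + 2)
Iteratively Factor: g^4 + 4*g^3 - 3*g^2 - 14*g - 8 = (g + 4)*(g^3 - 3*g - 2) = (g - 2)*(g + 4)*(g^2 + 2*g + 1) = (g - 2)*(g + 1)*(g + 4)*(g + 1)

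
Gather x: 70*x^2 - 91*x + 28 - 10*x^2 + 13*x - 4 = 60*x^2 - 78*x + 24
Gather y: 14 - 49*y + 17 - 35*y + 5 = 36 - 84*y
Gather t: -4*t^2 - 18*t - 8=-4*t^2 - 18*t - 8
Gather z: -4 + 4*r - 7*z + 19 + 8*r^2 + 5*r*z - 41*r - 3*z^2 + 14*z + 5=8*r^2 - 37*r - 3*z^2 + z*(5*r + 7) + 20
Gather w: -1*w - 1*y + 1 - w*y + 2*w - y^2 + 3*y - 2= w*(1 - y) - y^2 + 2*y - 1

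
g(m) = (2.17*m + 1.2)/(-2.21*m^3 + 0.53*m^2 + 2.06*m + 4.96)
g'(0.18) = 0.29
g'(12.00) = 0.00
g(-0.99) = -0.17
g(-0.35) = 0.10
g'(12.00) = 0.00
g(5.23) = -0.04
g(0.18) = 0.30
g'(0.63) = 0.36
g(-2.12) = -0.14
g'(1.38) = 4.95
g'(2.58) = 0.37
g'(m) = (2.17*m + 1.2)*(6.63*m^2 - 1.06*m - 2.06)/(-2.21*m^3 + 0.53*m^2 + 2.06*m + 4.96)^2 + 2.17/(-2.21*m^3 + 0.53*m^2 + 2.06*m + 4.96) = (9.5914*m^3 + 6.8059*m^2 - 1.272*m + 8.2912)/(4.8841*m^6 - 2.3426*m^5 - 8.8243*m^4 - 19.7396*m^3 + 9.5012*m^2 + 20.4352*m + 24.6016)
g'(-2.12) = -0.09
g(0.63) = 0.43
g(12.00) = -0.01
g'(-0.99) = 0.22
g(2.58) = -0.28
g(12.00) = -0.01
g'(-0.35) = 0.47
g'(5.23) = 0.02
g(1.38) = 1.40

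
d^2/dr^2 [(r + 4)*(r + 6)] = 2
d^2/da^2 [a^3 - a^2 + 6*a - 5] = 6*a - 2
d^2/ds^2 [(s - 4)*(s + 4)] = 2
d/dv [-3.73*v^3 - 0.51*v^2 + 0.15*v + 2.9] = -11.19*v^2 - 1.02*v + 0.15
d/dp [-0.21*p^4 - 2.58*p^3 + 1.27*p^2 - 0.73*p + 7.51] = -0.84*p^3 - 7.74*p^2 + 2.54*p - 0.73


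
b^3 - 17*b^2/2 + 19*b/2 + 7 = (b - 7)*(b - 2)*(b + 1/2)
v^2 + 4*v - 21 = (v - 3)*(v + 7)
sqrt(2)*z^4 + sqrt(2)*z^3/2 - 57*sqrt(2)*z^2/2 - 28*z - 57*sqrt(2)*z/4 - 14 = (z + 1/2)*(z - 4*sqrt(2))*(z + 7*sqrt(2)/2)*(sqrt(2)*z + 1)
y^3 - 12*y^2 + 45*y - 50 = (y - 5)^2*(y - 2)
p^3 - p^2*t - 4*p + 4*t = (p - 2)*(p + 2)*(p - t)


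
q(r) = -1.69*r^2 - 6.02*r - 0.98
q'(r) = -3.38*r - 6.02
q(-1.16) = 3.73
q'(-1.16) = -2.10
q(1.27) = -11.35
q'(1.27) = -10.31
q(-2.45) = 3.62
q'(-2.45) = 2.26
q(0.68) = -5.86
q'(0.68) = -8.32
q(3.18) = -37.21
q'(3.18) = -16.77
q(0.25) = -2.59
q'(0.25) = -6.86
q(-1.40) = 4.14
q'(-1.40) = -1.29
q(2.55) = -27.32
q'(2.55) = -14.64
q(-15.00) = -290.93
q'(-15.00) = 44.68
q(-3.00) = 1.87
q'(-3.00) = 4.12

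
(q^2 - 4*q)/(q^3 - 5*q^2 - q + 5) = q*(q - 4)/(q^3 - 5*q^2 - q + 5)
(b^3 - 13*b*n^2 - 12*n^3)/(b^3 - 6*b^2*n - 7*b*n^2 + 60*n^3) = (b + n)/(b - 5*n)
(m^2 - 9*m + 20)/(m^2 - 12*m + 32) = (m - 5)/(m - 8)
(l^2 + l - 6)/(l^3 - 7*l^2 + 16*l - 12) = (l + 3)/(l^2 - 5*l + 6)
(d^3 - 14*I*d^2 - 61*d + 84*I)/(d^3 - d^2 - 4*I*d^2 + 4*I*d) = (d^2 - 10*I*d - 21)/(d*(d - 1))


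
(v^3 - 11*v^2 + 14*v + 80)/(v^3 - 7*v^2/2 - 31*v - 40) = 2*(v - 5)/(2*v + 5)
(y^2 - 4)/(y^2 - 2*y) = (y + 2)/y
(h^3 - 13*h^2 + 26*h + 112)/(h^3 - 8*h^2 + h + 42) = (h - 8)/(h - 3)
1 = 1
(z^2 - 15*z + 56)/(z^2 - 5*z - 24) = (z - 7)/(z + 3)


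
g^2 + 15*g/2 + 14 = (g + 7/2)*(g + 4)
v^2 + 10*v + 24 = (v + 4)*(v + 6)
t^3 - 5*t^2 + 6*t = t*(t - 3)*(t - 2)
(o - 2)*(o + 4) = o^2 + 2*o - 8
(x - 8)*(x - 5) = x^2 - 13*x + 40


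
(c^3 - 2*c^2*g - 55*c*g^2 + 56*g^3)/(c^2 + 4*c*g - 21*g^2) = (c^2 - 9*c*g + 8*g^2)/(c - 3*g)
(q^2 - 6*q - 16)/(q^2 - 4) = (q - 8)/(q - 2)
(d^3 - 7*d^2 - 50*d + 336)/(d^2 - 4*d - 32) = (d^2 + d - 42)/(d + 4)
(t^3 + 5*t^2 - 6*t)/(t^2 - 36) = t*(t - 1)/(t - 6)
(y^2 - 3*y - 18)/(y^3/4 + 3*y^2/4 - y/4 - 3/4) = 4*(y - 6)/(y^2 - 1)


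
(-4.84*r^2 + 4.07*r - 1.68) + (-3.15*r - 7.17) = -4.84*r^2 + 0.92*r - 8.85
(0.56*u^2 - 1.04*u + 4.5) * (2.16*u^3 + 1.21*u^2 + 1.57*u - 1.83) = 1.2096*u^5 - 1.5688*u^4 + 9.3408*u^3 + 2.7874*u^2 + 8.9682*u - 8.235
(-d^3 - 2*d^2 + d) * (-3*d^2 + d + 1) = 3*d^5 + 5*d^4 - 6*d^3 - d^2 + d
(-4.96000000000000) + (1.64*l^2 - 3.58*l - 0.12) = 1.64*l^2 - 3.58*l - 5.08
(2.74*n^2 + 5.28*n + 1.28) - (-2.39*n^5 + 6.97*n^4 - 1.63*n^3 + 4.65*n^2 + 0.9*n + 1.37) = 2.39*n^5 - 6.97*n^4 + 1.63*n^3 - 1.91*n^2 + 4.38*n - 0.0900000000000001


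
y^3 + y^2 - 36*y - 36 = (y - 6)*(y + 1)*(y + 6)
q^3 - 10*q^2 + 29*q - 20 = (q - 5)*(q - 4)*(q - 1)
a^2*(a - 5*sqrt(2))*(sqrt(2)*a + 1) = sqrt(2)*a^4 - 9*a^3 - 5*sqrt(2)*a^2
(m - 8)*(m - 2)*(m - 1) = m^3 - 11*m^2 + 26*m - 16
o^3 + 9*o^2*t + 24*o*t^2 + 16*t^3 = (o + t)*(o + 4*t)^2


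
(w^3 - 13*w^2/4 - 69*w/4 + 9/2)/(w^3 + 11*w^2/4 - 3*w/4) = (w - 6)/w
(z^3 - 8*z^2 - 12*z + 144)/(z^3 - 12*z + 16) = (z^2 - 12*z + 36)/(z^2 - 4*z + 4)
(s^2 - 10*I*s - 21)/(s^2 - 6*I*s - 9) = (s - 7*I)/(s - 3*I)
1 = 1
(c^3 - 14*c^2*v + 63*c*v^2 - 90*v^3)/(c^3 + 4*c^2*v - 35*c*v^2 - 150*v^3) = (c^2 - 8*c*v + 15*v^2)/(c^2 + 10*c*v + 25*v^2)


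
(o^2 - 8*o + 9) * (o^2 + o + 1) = o^4 - 7*o^3 + 2*o^2 + o + 9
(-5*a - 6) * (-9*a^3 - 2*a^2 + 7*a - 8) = 45*a^4 + 64*a^3 - 23*a^2 - 2*a + 48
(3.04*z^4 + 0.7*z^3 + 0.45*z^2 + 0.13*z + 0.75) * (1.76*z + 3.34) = 5.3504*z^5 + 11.3856*z^4 + 3.13*z^3 + 1.7318*z^2 + 1.7542*z + 2.505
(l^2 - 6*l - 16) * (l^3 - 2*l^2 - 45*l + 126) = l^5 - 8*l^4 - 49*l^3 + 428*l^2 - 36*l - 2016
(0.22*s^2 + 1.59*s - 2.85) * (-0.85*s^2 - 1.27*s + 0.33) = -0.187*s^4 - 1.6309*s^3 + 0.4758*s^2 + 4.1442*s - 0.9405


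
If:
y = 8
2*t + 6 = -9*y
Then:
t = -39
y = 8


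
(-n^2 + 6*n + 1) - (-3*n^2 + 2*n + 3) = 2*n^2 + 4*n - 2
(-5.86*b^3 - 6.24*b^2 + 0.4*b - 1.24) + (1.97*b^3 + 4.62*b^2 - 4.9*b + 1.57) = -3.89*b^3 - 1.62*b^2 - 4.5*b + 0.33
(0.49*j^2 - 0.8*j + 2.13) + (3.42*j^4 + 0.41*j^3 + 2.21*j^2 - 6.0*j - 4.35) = 3.42*j^4 + 0.41*j^3 + 2.7*j^2 - 6.8*j - 2.22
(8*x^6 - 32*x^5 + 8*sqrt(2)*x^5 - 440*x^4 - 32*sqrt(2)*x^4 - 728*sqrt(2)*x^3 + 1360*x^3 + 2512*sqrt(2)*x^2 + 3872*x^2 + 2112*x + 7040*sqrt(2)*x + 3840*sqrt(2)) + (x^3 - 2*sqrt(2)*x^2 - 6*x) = 8*x^6 - 32*x^5 + 8*sqrt(2)*x^5 - 440*x^4 - 32*sqrt(2)*x^4 - 728*sqrt(2)*x^3 + 1361*x^3 + 2510*sqrt(2)*x^2 + 3872*x^2 + 2106*x + 7040*sqrt(2)*x + 3840*sqrt(2)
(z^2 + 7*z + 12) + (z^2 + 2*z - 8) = 2*z^2 + 9*z + 4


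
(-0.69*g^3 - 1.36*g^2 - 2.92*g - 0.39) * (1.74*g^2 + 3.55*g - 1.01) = -1.2006*g^5 - 4.8159*g^4 - 9.2119*g^3 - 9.671*g^2 + 1.5647*g + 0.3939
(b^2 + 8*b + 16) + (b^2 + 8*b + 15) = 2*b^2 + 16*b + 31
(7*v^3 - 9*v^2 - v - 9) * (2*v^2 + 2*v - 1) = 14*v^5 - 4*v^4 - 27*v^3 - 11*v^2 - 17*v + 9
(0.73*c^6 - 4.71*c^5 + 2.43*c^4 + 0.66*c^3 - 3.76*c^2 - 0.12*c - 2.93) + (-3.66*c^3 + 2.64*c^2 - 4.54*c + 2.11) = 0.73*c^6 - 4.71*c^5 + 2.43*c^4 - 3.0*c^3 - 1.12*c^2 - 4.66*c - 0.82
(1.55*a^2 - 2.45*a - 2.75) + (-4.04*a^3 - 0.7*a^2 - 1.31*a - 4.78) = -4.04*a^3 + 0.85*a^2 - 3.76*a - 7.53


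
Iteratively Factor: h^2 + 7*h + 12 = (h + 4)*(h + 3)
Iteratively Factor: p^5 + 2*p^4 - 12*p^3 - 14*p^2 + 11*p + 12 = (p + 4)*(p^4 - 2*p^3 - 4*p^2 + 2*p + 3) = (p - 1)*(p + 4)*(p^3 - p^2 - 5*p - 3) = (p - 1)*(p + 1)*(p + 4)*(p^2 - 2*p - 3) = (p - 3)*(p - 1)*(p + 1)*(p + 4)*(p + 1)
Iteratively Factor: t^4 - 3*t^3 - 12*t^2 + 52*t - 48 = (t - 2)*(t^3 - t^2 - 14*t + 24) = (t - 2)^2*(t^2 + t - 12) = (t - 3)*(t - 2)^2*(t + 4)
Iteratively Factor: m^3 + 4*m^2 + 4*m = (m + 2)*(m^2 + 2*m) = (m + 2)^2*(m)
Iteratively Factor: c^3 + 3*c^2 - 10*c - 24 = (c + 4)*(c^2 - c - 6) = (c - 3)*(c + 4)*(c + 2)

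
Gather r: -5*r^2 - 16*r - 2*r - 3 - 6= -5*r^2 - 18*r - 9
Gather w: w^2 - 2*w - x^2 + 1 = w^2 - 2*w - x^2 + 1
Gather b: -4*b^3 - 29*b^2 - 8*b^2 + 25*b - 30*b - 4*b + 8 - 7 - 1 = -4*b^3 - 37*b^2 - 9*b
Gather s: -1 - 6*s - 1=-6*s - 2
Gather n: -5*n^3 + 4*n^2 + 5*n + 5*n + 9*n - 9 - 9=-5*n^3 + 4*n^2 + 19*n - 18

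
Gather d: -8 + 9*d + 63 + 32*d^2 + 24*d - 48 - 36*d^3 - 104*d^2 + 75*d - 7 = -36*d^3 - 72*d^2 + 108*d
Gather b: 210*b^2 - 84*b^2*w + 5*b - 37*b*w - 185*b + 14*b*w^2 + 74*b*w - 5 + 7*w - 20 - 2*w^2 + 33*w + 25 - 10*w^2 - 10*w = b^2*(210 - 84*w) + b*(14*w^2 + 37*w - 180) - 12*w^2 + 30*w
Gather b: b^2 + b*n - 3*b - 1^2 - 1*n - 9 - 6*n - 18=b^2 + b*(n - 3) - 7*n - 28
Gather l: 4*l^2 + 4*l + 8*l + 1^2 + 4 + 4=4*l^2 + 12*l + 9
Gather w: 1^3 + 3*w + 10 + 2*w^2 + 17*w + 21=2*w^2 + 20*w + 32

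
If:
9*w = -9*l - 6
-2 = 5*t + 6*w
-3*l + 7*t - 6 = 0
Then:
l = 16/27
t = 10/9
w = -34/27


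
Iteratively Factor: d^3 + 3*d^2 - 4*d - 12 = (d + 2)*(d^2 + d - 6) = (d + 2)*(d + 3)*(d - 2)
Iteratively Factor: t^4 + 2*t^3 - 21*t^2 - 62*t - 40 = (t + 2)*(t^3 - 21*t - 20) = (t - 5)*(t + 2)*(t^2 + 5*t + 4) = (t - 5)*(t + 2)*(t + 4)*(t + 1)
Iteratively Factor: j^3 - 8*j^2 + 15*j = (j - 5)*(j^2 - 3*j) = j*(j - 5)*(j - 3)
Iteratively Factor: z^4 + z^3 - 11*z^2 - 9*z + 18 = (z - 1)*(z^3 + 2*z^2 - 9*z - 18) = (z - 1)*(z + 2)*(z^2 - 9) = (z - 1)*(z + 2)*(z + 3)*(z - 3)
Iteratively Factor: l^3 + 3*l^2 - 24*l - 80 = (l + 4)*(l^2 - l - 20) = (l - 5)*(l + 4)*(l + 4)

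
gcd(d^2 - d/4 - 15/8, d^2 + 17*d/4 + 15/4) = d + 5/4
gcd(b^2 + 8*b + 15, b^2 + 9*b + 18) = b + 3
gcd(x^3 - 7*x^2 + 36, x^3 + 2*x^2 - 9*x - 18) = x^2 - x - 6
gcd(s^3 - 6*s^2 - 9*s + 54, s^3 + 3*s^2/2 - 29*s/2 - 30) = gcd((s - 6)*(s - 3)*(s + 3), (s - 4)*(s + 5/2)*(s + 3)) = s + 3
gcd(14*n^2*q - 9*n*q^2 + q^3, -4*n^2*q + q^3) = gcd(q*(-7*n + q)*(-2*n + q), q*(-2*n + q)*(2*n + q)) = -2*n*q + q^2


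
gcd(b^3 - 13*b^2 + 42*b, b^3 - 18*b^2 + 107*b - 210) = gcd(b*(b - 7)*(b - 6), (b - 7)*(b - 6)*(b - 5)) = b^2 - 13*b + 42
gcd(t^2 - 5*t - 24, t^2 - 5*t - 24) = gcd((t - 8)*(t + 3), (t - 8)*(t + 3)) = t^2 - 5*t - 24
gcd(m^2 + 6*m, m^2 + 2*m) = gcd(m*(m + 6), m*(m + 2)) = m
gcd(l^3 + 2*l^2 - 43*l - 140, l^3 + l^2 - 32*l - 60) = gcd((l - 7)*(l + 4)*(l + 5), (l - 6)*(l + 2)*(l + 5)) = l + 5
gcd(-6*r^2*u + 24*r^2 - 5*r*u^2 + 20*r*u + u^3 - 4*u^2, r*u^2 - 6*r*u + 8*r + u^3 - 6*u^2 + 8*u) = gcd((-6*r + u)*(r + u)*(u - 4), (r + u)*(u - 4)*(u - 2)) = r*u - 4*r + u^2 - 4*u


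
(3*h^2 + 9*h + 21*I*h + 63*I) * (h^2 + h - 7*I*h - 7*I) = 3*h^4 + 12*h^3 + 156*h^2 + 588*h + 441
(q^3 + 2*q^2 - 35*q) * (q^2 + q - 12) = q^5 + 3*q^4 - 45*q^3 - 59*q^2 + 420*q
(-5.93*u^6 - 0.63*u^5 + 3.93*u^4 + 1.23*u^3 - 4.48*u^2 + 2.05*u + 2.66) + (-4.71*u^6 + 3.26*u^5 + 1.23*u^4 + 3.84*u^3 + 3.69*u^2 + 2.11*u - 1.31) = -10.64*u^6 + 2.63*u^5 + 5.16*u^4 + 5.07*u^3 - 0.79*u^2 + 4.16*u + 1.35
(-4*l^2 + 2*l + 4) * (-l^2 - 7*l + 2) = 4*l^4 + 26*l^3 - 26*l^2 - 24*l + 8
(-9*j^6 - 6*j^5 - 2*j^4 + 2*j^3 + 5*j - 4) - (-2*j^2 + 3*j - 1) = -9*j^6 - 6*j^5 - 2*j^4 + 2*j^3 + 2*j^2 + 2*j - 3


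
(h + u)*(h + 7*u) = h^2 + 8*h*u + 7*u^2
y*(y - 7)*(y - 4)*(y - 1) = y^4 - 12*y^3 + 39*y^2 - 28*y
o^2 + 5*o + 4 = (o + 1)*(o + 4)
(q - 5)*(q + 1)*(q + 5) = q^3 + q^2 - 25*q - 25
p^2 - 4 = (p - 2)*(p + 2)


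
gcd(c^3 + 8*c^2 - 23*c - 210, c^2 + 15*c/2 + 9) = c + 6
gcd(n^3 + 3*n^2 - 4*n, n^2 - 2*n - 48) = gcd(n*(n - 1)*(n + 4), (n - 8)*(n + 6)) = 1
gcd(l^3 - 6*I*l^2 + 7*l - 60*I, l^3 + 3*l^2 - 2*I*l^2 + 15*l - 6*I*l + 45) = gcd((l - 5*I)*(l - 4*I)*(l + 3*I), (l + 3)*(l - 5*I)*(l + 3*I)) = l^2 - 2*I*l + 15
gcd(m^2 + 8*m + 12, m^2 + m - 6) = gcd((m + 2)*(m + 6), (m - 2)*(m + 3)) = 1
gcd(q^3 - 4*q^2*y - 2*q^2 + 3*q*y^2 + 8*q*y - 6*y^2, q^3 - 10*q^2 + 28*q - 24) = q - 2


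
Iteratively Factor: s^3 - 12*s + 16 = (s - 2)*(s^2 + 2*s - 8) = (s - 2)^2*(s + 4)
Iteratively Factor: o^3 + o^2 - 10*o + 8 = (o + 4)*(o^2 - 3*o + 2) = (o - 2)*(o + 4)*(o - 1)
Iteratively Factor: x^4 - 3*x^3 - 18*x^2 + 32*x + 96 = (x + 2)*(x^3 - 5*x^2 - 8*x + 48) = (x - 4)*(x + 2)*(x^2 - x - 12) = (x - 4)^2*(x + 2)*(x + 3)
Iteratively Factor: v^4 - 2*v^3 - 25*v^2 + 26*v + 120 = (v + 4)*(v^3 - 6*v^2 - v + 30) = (v - 5)*(v + 4)*(v^2 - v - 6) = (v - 5)*(v - 3)*(v + 4)*(v + 2)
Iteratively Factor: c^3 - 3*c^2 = (c - 3)*(c^2) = c*(c - 3)*(c)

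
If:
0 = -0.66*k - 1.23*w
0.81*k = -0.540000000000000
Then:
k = -0.67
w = 0.36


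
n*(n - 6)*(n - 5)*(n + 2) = n^4 - 9*n^3 + 8*n^2 + 60*n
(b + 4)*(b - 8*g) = b^2 - 8*b*g + 4*b - 32*g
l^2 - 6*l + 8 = (l - 4)*(l - 2)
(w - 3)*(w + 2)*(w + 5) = w^3 + 4*w^2 - 11*w - 30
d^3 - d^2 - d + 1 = (d - 1)^2*(d + 1)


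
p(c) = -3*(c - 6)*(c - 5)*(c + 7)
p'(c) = -3*(c - 6)*(c - 5) - 3*(c - 6)*(c + 7) - 3*(c - 5)*(c + 7) = -9*c^2 + 24*c + 141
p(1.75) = -362.58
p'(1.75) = 155.44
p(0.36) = -577.82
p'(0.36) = 148.47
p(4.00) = -66.00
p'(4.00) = 93.00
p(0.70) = -526.45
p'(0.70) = 153.39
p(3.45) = -123.91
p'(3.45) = 116.68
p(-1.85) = -830.79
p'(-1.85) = 65.80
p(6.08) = -3.39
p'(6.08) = -45.78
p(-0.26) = -665.80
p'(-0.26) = 134.15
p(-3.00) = -864.00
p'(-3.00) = -12.00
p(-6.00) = -396.00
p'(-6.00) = -327.00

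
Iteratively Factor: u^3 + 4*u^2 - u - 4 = (u - 1)*(u^2 + 5*u + 4) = (u - 1)*(u + 1)*(u + 4)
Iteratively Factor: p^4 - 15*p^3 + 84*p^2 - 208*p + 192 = (p - 4)*(p^3 - 11*p^2 + 40*p - 48) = (p - 4)^2*(p^2 - 7*p + 12) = (p - 4)^3*(p - 3)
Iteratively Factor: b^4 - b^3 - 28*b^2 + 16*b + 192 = (b - 4)*(b^3 + 3*b^2 - 16*b - 48) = (b - 4)*(b + 4)*(b^2 - b - 12) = (b - 4)^2*(b + 4)*(b + 3)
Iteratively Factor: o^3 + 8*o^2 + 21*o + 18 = (o + 3)*(o^2 + 5*o + 6) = (o + 3)^2*(o + 2)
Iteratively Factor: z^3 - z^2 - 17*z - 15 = (z - 5)*(z^2 + 4*z + 3) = (z - 5)*(z + 3)*(z + 1)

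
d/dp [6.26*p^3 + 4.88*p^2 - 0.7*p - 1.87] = 18.78*p^2 + 9.76*p - 0.7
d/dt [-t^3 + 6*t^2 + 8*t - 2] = -3*t^2 + 12*t + 8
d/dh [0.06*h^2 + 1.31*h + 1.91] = 0.12*h + 1.31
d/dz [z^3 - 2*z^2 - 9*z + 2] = 3*z^2 - 4*z - 9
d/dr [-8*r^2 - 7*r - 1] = -16*r - 7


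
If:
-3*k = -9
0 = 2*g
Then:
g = 0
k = 3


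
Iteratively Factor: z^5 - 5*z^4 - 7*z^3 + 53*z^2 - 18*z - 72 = (z + 3)*(z^4 - 8*z^3 + 17*z^2 + 2*z - 24) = (z - 2)*(z + 3)*(z^3 - 6*z^2 + 5*z + 12) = (z - 3)*(z - 2)*(z + 3)*(z^2 - 3*z - 4) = (z - 3)*(z - 2)*(z + 1)*(z + 3)*(z - 4)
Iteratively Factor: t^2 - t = (t - 1)*(t)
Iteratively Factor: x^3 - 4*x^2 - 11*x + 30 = (x + 3)*(x^2 - 7*x + 10) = (x - 2)*(x + 3)*(x - 5)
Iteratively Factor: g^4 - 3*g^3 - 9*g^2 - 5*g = (g + 1)*(g^3 - 4*g^2 - 5*g) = (g - 5)*(g + 1)*(g^2 + g) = g*(g - 5)*(g + 1)*(g + 1)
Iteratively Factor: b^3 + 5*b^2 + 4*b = (b + 1)*(b^2 + 4*b) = (b + 1)*(b + 4)*(b)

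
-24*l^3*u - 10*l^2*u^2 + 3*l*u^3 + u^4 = u*(-3*l + u)*(2*l + u)*(4*l + u)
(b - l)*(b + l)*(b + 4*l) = b^3 + 4*b^2*l - b*l^2 - 4*l^3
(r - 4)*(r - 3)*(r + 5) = r^3 - 2*r^2 - 23*r + 60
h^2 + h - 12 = (h - 3)*(h + 4)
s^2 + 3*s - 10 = (s - 2)*(s + 5)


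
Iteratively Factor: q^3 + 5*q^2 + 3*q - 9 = (q - 1)*(q^2 + 6*q + 9) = (q - 1)*(q + 3)*(q + 3)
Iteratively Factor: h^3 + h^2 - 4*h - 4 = (h + 2)*(h^2 - h - 2) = (h + 1)*(h + 2)*(h - 2)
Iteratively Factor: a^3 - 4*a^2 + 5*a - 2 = (a - 1)*(a^2 - 3*a + 2) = (a - 1)^2*(a - 2)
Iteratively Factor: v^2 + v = (v + 1)*(v)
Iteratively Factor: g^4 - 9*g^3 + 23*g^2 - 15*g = (g - 3)*(g^3 - 6*g^2 + 5*g) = (g - 5)*(g - 3)*(g^2 - g) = g*(g - 5)*(g - 3)*(g - 1)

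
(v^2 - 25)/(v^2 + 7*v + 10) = (v - 5)/(v + 2)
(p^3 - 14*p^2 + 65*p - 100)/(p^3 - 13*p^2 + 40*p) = (p^2 - 9*p + 20)/(p*(p - 8))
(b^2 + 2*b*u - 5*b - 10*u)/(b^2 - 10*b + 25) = (b + 2*u)/(b - 5)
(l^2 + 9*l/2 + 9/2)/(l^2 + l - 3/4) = 2*(l + 3)/(2*l - 1)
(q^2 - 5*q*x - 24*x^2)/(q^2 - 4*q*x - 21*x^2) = (-q + 8*x)/(-q + 7*x)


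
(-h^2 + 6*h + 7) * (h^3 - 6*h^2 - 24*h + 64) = -h^5 + 12*h^4 - 5*h^3 - 250*h^2 + 216*h + 448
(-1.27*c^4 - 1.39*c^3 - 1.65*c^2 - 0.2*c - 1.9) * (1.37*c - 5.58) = -1.7399*c^5 + 5.1823*c^4 + 5.4957*c^3 + 8.933*c^2 - 1.487*c + 10.602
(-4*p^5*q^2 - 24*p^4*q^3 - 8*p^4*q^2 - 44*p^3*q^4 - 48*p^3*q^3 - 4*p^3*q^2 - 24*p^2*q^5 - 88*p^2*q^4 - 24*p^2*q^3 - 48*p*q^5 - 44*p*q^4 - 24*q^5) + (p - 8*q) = -4*p^5*q^2 - 24*p^4*q^3 - 8*p^4*q^2 - 44*p^3*q^4 - 48*p^3*q^3 - 4*p^3*q^2 - 24*p^2*q^5 - 88*p^2*q^4 - 24*p^2*q^3 - 48*p*q^5 - 44*p*q^4 + p - 24*q^5 - 8*q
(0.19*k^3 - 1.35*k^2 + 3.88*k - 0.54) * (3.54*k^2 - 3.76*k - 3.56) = 0.6726*k^5 - 5.4934*k^4 + 18.1348*k^3 - 11.6944*k^2 - 11.7824*k + 1.9224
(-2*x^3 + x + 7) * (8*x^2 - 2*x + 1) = -16*x^5 + 4*x^4 + 6*x^3 + 54*x^2 - 13*x + 7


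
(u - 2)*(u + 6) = u^2 + 4*u - 12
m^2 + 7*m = m*(m + 7)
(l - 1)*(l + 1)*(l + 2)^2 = l^4 + 4*l^3 + 3*l^2 - 4*l - 4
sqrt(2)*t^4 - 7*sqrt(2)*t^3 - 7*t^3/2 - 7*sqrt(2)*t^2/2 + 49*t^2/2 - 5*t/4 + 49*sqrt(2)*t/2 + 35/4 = (t - 7)*(t - 5*sqrt(2)/2)*(t + sqrt(2)/2)*(sqrt(2)*t + 1/2)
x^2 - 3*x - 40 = (x - 8)*(x + 5)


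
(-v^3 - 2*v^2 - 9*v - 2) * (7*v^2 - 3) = -7*v^5 - 14*v^4 - 60*v^3 - 8*v^2 + 27*v + 6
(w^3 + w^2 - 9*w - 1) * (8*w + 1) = 8*w^4 + 9*w^3 - 71*w^2 - 17*w - 1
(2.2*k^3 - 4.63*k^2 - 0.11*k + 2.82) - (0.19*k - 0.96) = 2.2*k^3 - 4.63*k^2 - 0.3*k + 3.78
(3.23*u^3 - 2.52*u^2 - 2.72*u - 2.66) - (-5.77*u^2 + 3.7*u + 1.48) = 3.23*u^3 + 3.25*u^2 - 6.42*u - 4.14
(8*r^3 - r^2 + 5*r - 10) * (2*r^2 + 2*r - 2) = 16*r^5 + 14*r^4 - 8*r^3 - 8*r^2 - 30*r + 20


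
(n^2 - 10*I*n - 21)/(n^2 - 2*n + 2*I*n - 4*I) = (n^2 - 10*I*n - 21)/(n^2 + 2*n*(-1 + I) - 4*I)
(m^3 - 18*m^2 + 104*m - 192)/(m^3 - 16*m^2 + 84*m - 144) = (m - 8)/(m - 6)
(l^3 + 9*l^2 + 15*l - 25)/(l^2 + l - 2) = (l^2 + 10*l + 25)/(l + 2)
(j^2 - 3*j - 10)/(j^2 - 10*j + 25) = (j + 2)/(j - 5)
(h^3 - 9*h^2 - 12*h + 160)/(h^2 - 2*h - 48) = (h^2 - h - 20)/(h + 6)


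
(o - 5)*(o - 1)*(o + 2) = o^3 - 4*o^2 - 7*o + 10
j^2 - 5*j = j*(j - 5)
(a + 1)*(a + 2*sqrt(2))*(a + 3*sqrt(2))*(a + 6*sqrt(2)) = a^4 + a^3 + 11*sqrt(2)*a^3 + 11*sqrt(2)*a^2 + 72*a^2 + 72*a + 72*sqrt(2)*a + 72*sqrt(2)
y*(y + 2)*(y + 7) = y^3 + 9*y^2 + 14*y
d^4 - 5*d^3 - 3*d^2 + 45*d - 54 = (d - 3)^2*(d - 2)*(d + 3)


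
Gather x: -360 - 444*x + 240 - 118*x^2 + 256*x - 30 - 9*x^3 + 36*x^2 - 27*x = -9*x^3 - 82*x^2 - 215*x - 150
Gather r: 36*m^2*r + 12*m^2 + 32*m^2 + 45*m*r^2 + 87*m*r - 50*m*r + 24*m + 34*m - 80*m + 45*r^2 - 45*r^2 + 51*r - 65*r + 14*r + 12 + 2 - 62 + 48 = 44*m^2 + 45*m*r^2 - 22*m + r*(36*m^2 + 37*m)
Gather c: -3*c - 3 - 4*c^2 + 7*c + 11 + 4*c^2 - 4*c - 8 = 0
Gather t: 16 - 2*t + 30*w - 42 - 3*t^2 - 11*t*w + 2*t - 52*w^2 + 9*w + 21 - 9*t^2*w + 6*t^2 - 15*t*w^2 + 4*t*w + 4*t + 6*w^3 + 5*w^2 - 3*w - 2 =t^2*(3 - 9*w) + t*(-15*w^2 - 7*w + 4) + 6*w^3 - 47*w^2 + 36*w - 7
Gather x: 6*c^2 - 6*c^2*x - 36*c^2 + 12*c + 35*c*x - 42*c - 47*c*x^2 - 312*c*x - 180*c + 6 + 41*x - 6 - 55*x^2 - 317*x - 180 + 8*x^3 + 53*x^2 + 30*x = -30*c^2 - 210*c + 8*x^3 + x^2*(-47*c - 2) + x*(-6*c^2 - 277*c - 246) - 180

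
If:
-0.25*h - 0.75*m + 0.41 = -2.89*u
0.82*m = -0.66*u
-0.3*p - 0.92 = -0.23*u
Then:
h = 13.9746341463415*u + 1.64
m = -0.804878048780488*u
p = 0.766666666666667*u - 3.06666666666667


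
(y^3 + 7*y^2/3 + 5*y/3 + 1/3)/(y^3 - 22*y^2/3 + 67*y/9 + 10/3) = 3*(y^2 + 2*y + 1)/(3*y^2 - 23*y + 30)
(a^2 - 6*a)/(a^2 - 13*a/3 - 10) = 3*a/(3*a + 5)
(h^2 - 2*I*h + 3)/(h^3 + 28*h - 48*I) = (h^2 - 2*I*h + 3)/(h^3 + 28*h - 48*I)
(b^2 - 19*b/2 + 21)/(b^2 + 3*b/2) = (2*b^2 - 19*b + 42)/(b*(2*b + 3))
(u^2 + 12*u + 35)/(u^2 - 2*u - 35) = (u + 7)/(u - 7)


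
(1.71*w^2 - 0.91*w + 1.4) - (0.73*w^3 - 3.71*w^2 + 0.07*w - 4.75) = -0.73*w^3 + 5.42*w^2 - 0.98*w + 6.15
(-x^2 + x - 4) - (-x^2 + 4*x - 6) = 2 - 3*x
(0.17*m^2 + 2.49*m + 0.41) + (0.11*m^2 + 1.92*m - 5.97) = 0.28*m^2 + 4.41*m - 5.56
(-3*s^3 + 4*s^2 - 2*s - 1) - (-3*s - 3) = -3*s^3 + 4*s^2 + s + 2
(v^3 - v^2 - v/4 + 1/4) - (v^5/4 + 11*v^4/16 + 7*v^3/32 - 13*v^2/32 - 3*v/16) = -v^5/4 - 11*v^4/16 + 25*v^3/32 - 19*v^2/32 - v/16 + 1/4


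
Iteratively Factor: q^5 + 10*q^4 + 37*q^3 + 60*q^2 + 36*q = (q)*(q^4 + 10*q^3 + 37*q^2 + 60*q + 36) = q*(q + 2)*(q^3 + 8*q^2 + 21*q + 18) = q*(q + 2)*(q + 3)*(q^2 + 5*q + 6) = q*(q + 2)^2*(q + 3)*(q + 3)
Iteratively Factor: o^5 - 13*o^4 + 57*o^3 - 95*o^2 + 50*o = (o - 5)*(o^4 - 8*o^3 + 17*o^2 - 10*o) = o*(o - 5)*(o^3 - 8*o^2 + 17*o - 10) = o*(o - 5)^2*(o^2 - 3*o + 2) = o*(o - 5)^2*(o - 1)*(o - 2)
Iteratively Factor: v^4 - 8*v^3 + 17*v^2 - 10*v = (v - 2)*(v^3 - 6*v^2 + 5*v) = (v - 2)*(v - 1)*(v^2 - 5*v) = v*(v - 2)*(v - 1)*(v - 5)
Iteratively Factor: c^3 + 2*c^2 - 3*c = (c)*(c^2 + 2*c - 3) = c*(c + 3)*(c - 1)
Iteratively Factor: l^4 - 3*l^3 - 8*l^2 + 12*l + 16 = (l - 2)*(l^3 - l^2 - 10*l - 8) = (l - 2)*(l + 2)*(l^2 - 3*l - 4) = (l - 4)*(l - 2)*(l + 2)*(l + 1)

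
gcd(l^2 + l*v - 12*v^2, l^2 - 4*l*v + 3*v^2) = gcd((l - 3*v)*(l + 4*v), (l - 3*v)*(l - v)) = -l + 3*v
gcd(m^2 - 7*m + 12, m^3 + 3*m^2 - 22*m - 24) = m - 4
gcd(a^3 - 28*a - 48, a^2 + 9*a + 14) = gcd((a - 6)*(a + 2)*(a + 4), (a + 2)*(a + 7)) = a + 2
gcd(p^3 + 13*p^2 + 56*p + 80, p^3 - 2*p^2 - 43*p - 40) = p + 5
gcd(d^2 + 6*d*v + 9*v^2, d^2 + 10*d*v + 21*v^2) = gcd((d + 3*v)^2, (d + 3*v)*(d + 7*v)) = d + 3*v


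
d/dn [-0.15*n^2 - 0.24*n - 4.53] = -0.3*n - 0.24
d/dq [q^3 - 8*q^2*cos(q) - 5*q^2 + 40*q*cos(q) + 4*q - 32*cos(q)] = 8*q^2*sin(q) + 3*q^2 - 40*q*sin(q) - 16*q*cos(q) - 10*q + 32*sin(q) + 40*cos(q) + 4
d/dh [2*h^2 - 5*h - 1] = 4*h - 5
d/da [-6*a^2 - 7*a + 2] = -12*a - 7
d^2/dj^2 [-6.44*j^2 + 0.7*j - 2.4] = -12.8800000000000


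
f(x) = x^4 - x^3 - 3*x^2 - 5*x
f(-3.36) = 148.32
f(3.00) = 12.00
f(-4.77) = 581.82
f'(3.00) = 58.00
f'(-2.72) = -91.37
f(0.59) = -4.08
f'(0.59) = -8.76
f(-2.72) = 66.26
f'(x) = 4*x^3 - 3*x^2 - 6*x - 5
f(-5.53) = 1040.21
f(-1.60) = 10.97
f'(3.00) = 58.00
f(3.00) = 12.00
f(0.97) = -7.70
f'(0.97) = -9.99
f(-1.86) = 17.32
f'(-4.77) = -478.76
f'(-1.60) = -19.46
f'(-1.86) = -29.96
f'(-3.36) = -170.44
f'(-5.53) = -740.01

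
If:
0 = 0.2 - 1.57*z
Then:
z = 0.13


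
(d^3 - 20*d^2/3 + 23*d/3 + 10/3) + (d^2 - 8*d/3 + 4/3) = d^3 - 17*d^2/3 + 5*d + 14/3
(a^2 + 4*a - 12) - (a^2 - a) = 5*a - 12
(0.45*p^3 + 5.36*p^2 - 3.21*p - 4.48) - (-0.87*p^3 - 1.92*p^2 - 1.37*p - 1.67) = 1.32*p^3 + 7.28*p^2 - 1.84*p - 2.81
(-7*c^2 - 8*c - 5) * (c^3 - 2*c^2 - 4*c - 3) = -7*c^5 + 6*c^4 + 39*c^3 + 63*c^2 + 44*c + 15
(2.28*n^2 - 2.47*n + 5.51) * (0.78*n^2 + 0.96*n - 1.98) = 1.7784*n^4 + 0.262199999999999*n^3 - 2.5878*n^2 + 10.1802*n - 10.9098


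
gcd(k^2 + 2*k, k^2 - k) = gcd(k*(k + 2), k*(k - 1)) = k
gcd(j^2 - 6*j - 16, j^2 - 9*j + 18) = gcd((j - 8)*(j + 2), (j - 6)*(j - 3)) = 1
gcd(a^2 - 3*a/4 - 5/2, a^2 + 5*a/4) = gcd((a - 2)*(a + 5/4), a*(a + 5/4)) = a + 5/4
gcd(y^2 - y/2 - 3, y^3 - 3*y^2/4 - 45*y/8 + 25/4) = y - 2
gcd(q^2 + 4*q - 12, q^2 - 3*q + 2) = q - 2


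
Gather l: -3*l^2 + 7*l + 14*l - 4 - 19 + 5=-3*l^2 + 21*l - 18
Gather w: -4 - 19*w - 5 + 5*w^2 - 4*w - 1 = 5*w^2 - 23*w - 10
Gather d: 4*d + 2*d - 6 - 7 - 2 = 6*d - 15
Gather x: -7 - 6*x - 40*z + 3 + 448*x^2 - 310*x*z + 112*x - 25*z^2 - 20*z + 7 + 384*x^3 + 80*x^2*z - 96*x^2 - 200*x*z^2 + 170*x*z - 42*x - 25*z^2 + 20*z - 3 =384*x^3 + x^2*(80*z + 352) + x*(-200*z^2 - 140*z + 64) - 50*z^2 - 40*z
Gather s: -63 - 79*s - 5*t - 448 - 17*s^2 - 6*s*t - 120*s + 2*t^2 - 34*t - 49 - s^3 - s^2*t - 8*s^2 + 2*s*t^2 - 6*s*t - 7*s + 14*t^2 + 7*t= -s^3 + s^2*(-t - 25) + s*(2*t^2 - 12*t - 206) + 16*t^2 - 32*t - 560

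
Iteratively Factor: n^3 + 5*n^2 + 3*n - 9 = (n + 3)*(n^2 + 2*n - 3) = (n - 1)*(n + 3)*(n + 3)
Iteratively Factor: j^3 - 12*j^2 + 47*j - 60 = (j - 4)*(j^2 - 8*j + 15) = (j - 4)*(j - 3)*(j - 5)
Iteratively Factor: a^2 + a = (a)*(a + 1)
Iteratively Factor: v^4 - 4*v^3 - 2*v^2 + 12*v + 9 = (v + 1)*(v^3 - 5*v^2 + 3*v + 9) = (v - 3)*(v + 1)*(v^2 - 2*v - 3) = (v - 3)*(v + 1)^2*(v - 3)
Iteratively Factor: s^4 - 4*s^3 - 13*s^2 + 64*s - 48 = (s - 3)*(s^3 - s^2 - 16*s + 16) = (s - 3)*(s - 1)*(s^2 - 16) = (s - 3)*(s - 1)*(s + 4)*(s - 4)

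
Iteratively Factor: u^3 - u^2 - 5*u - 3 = (u + 1)*(u^2 - 2*u - 3) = (u - 3)*(u + 1)*(u + 1)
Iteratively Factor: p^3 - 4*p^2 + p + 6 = (p - 2)*(p^2 - 2*p - 3) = (p - 2)*(p + 1)*(p - 3)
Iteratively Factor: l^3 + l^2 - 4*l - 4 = (l + 1)*(l^2 - 4) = (l + 1)*(l + 2)*(l - 2)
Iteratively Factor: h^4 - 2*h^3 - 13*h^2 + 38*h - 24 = (h - 2)*(h^3 - 13*h + 12) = (h - 2)*(h + 4)*(h^2 - 4*h + 3) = (h - 2)*(h - 1)*(h + 4)*(h - 3)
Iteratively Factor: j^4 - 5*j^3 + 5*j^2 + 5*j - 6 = (j - 3)*(j^3 - 2*j^2 - j + 2) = (j - 3)*(j + 1)*(j^2 - 3*j + 2) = (j - 3)*(j - 1)*(j + 1)*(j - 2)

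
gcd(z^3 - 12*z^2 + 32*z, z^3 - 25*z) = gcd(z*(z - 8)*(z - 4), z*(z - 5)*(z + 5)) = z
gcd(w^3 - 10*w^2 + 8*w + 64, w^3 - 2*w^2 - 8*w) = w^2 - 2*w - 8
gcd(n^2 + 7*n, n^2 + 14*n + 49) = n + 7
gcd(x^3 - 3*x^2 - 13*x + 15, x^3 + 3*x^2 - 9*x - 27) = x + 3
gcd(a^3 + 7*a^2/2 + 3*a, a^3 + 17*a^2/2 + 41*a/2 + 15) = a^2 + 7*a/2 + 3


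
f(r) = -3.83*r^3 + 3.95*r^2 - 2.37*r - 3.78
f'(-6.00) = -463.41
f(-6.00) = 979.92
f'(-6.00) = -463.41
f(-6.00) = 979.92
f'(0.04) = -2.07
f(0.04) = -3.87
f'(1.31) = -11.74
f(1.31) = -8.72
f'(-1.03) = -22.70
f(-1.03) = 7.04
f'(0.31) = -1.03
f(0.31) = -4.25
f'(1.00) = -5.96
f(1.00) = -6.03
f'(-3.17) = -142.87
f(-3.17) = 165.43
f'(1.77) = -24.38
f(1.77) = -16.84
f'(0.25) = -1.11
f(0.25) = -4.19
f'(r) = -11.49*r^2 + 7.9*r - 2.37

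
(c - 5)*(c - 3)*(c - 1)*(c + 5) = c^4 - 4*c^3 - 22*c^2 + 100*c - 75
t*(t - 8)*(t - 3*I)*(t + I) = t^4 - 8*t^3 - 2*I*t^3 + 3*t^2 + 16*I*t^2 - 24*t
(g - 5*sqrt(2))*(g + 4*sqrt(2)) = g^2 - sqrt(2)*g - 40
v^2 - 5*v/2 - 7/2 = (v - 7/2)*(v + 1)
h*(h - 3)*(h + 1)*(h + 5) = h^4 + 3*h^3 - 13*h^2 - 15*h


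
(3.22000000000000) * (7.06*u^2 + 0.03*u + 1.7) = 22.7332*u^2 + 0.0966*u + 5.474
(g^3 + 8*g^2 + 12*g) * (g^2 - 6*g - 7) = g^5 + 2*g^4 - 43*g^3 - 128*g^2 - 84*g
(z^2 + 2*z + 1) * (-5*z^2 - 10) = -5*z^4 - 10*z^3 - 15*z^2 - 20*z - 10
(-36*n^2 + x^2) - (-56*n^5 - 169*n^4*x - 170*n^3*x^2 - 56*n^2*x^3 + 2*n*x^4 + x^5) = 56*n^5 + 169*n^4*x + 170*n^3*x^2 + 56*n^2*x^3 - 36*n^2 - 2*n*x^4 - x^5 + x^2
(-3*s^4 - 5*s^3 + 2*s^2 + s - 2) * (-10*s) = 30*s^5 + 50*s^4 - 20*s^3 - 10*s^2 + 20*s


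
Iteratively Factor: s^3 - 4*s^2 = (s)*(s^2 - 4*s) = s*(s - 4)*(s)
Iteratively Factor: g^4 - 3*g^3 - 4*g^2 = (g)*(g^3 - 3*g^2 - 4*g) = g*(g + 1)*(g^2 - 4*g) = g*(g - 4)*(g + 1)*(g)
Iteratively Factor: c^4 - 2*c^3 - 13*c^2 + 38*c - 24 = (c + 4)*(c^3 - 6*c^2 + 11*c - 6) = (c - 1)*(c + 4)*(c^2 - 5*c + 6) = (c - 2)*(c - 1)*(c + 4)*(c - 3)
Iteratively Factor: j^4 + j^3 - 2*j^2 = (j)*(j^3 + j^2 - 2*j) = j*(j - 1)*(j^2 + 2*j) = j*(j - 1)*(j + 2)*(j)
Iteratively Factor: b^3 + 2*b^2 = (b + 2)*(b^2) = b*(b + 2)*(b)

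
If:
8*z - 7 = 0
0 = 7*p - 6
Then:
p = 6/7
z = 7/8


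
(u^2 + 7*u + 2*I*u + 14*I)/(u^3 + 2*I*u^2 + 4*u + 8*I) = (u + 7)/(u^2 + 4)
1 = 1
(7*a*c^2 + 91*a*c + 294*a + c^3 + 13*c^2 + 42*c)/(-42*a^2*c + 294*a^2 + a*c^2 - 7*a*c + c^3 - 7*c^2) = (-c^2 - 13*c - 42)/(6*a*c - 42*a - c^2 + 7*c)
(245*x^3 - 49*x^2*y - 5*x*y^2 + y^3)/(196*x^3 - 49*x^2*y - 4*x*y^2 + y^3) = (5*x - y)/(4*x - y)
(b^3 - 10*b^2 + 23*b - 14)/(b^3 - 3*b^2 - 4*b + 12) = (b^2 - 8*b + 7)/(b^2 - b - 6)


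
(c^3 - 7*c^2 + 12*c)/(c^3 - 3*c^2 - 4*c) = (c - 3)/(c + 1)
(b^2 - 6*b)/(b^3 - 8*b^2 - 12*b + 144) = b/(b^2 - 2*b - 24)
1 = 1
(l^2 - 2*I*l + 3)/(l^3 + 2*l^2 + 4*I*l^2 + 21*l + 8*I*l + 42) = (l + I)/(l^2 + l*(2 + 7*I) + 14*I)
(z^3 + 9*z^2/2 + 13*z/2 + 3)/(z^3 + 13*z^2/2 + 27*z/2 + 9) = (z + 1)/(z + 3)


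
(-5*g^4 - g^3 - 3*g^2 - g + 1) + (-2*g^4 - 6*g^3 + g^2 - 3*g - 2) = -7*g^4 - 7*g^3 - 2*g^2 - 4*g - 1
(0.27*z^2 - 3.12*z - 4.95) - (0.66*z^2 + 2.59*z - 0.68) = -0.39*z^2 - 5.71*z - 4.27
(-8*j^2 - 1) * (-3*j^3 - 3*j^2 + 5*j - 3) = 24*j^5 + 24*j^4 - 37*j^3 + 27*j^2 - 5*j + 3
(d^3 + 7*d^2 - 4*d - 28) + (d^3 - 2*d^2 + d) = 2*d^3 + 5*d^2 - 3*d - 28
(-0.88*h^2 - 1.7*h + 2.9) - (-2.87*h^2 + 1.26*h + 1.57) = 1.99*h^2 - 2.96*h + 1.33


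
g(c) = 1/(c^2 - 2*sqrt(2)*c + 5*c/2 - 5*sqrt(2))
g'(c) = (-2*c - 5/2 + 2*sqrt(2))/(c^2 - 2*sqrt(2)*c + 5*c/2 - 5*sqrt(2))^2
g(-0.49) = -0.15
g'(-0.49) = 0.03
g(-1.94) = -0.37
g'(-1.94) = 0.59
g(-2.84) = 0.52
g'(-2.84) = 1.62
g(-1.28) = -0.20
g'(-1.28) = 0.11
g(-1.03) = -0.18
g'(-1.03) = 0.07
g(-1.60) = -0.25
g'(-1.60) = 0.22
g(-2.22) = -0.71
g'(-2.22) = 2.39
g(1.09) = -0.16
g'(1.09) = -0.05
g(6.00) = 0.04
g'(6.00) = -0.02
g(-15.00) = 0.00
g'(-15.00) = 0.00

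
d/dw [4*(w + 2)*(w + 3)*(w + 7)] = 12*w^2 + 96*w + 164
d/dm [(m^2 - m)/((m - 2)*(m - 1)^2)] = (2 - m^2)/(m^4 - 6*m^3 + 13*m^2 - 12*m + 4)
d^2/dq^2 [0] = 0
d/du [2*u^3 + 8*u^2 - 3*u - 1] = 6*u^2 + 16*u - 3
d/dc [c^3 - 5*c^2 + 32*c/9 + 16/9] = 3*c^2 - 10*c + 32/9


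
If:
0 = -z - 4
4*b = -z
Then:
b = 1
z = -4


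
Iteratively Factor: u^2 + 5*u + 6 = (u + 3)*(u + 2)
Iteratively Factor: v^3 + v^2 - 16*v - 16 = (v + 4)*(v^2 - 3*v - 4) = (v + 1)*(v + 4)*(v - 4)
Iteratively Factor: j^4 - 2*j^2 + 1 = (j + 1)*(j^3 - j^2 - j + 1) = (j - 1)*(j + 1)*(j^2 - 1) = (j - 1)*(j + 1)^2*(j - 1)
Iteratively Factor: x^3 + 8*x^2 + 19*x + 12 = (x + 3)*(x^2 + 5*x + 4) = (x + 3)*(x + 4)*(x + 1)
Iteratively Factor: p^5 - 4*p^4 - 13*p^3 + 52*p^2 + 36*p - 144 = (p - 3)*(p^4 - p^3 - 16*p^2 + 4*p + 48) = (p - 3)*(p + 2)*(p^3 - 3*p^2 - 10*p + 24) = (p - 3)*(p - 2)*(p + 2)*(p^2 - p - 12) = (p - 4)*(p - 3)*(p - 2)*(p + 2)*(p + 3)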